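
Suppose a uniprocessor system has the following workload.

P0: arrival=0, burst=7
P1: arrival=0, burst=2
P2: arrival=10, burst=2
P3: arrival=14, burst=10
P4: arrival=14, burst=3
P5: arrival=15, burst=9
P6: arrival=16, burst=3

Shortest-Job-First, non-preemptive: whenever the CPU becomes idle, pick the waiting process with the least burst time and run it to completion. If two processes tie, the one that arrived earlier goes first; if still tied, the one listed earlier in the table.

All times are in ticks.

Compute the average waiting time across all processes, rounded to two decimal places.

3.29

Timeline: | P1 0-2 | P0 2-9 | idle 9-10 | P2 10-12 | idle 12-14 | P4 14-17 | P6 17-20 | P5 20-29 | P3 29-39 |
Completion: P0=9  P1=2  P2=12  P3=39  P4=17  P5=29  P6=20
Turnaround (C−A): P0=9  P1=2  P2=2  P3=25  P4=3  P5=14  P6=4
Waiting times: P0=2, P1=0, P2=0, P3=15, P4=0, P5=5, P6=1
Average waiting = (2+0+0+15+0+5+1) / 7 = 23/7 = 3.29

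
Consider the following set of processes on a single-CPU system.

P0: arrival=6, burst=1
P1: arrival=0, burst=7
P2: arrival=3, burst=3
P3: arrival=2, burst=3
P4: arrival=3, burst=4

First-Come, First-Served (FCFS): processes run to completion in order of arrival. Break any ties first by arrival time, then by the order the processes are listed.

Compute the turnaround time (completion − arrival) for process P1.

7

Gantt: | P1 0-7 | P3 7-10 | P2 10-13 | P4 13-17 | P0 17-18 |
Completion: P0=18  P1=7  P2=13  P3=10  P4=17
Turnaround (C−A): P0=12  P1=7  P2=10  P3=8  P4=14
Turnaround(P1) = completion − arrival = 7 − 0 = 7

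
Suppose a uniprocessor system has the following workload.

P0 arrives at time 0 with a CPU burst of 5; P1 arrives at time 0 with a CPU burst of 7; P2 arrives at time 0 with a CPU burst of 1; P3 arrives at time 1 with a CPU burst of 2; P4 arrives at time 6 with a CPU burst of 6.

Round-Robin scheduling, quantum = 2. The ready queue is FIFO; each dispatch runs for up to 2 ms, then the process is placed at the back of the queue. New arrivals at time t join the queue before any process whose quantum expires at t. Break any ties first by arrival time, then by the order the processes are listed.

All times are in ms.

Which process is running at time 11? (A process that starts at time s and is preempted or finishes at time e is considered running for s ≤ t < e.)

P4

Timeline: | P0 0-2 | P1 2-4 | P2 4-5 | P3 5-7 | P0 7-9 | P1 9-11 | P4 11-13 | P0 13-14 | P1 14-16 | P4 16-18 | P1 18-19 | P4 19-21 |
Completion: P0=14  P1=19  P2=5  P3=7  P4=21
Turnaround (C−A): P0=14  P1=19  P2=5  P3=6  P4=15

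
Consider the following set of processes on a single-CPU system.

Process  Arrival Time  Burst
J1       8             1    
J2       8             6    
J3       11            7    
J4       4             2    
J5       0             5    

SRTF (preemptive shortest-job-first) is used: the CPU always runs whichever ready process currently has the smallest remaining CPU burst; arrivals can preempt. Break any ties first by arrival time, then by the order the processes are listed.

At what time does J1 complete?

Timeline: | J5 0-5 | J4 5-7 | idle 7-8 | J1 8-9 | J2 9-15 | J3 15-22 |
Completion: J1=9  J2=15  J3=22  J4=7  J5=5
Turnaround (C−A): J1=1  J2=7  J3=11  J4=3  J5=5

9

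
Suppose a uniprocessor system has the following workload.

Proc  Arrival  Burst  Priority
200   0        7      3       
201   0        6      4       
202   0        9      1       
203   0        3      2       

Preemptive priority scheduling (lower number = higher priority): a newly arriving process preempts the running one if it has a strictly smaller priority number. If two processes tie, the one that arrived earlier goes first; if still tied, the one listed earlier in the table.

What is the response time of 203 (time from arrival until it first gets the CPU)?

Schedule: | 202 0-9 | 203 9-12 | 200 12-19 | 201 19-25 |
Completion: 200=19  201=25  202=9  203=12
Turnaround (C−A): 200=19  201=25  202=9  203=12
Response(203) = first start − arrival = 9 − 0 = 9

9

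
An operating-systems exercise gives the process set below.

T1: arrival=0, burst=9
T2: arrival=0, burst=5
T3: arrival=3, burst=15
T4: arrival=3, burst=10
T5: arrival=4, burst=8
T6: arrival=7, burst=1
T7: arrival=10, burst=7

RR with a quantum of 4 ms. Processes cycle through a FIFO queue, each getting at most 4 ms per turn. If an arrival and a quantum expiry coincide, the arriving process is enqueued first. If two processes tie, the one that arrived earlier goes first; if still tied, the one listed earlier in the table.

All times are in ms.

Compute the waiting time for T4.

39

Schedule: | T1 0-4 | T2 4-8 | T3 8-12 | T4 12-16 | T5 16-20 | T1 20-24 | T6 24-25 | T2 25-26 | T7 26-30 | T3 30-34 | T4 34-38 | T5 38-42 | T1 42-43 | T7 43-46 | T3 46-50 | T4 50-52 | T3 52-55 |
Completion: T1=43  T2=26  T3=55  T4=52  T5=42  T6=25  T7=46
Waiting(T4) = turnaround − burst = 49 − 10 = 39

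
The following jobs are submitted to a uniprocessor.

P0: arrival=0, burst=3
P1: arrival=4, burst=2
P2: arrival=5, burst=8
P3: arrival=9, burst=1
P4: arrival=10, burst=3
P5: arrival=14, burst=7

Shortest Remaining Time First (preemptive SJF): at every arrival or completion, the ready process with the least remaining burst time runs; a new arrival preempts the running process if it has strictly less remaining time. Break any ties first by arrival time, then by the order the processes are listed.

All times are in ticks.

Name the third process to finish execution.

Schedule: | P0 0-3 | idle 3-4 | P1 4-6 | P2 6-9 | P3 9-10 | P4 10-13 | P2 13-18 | P5 18-25 |
Completion: P0=3  P1=6  P2=18  P3=10  P4=13  P5=25
Turnaround (C−A): P0=3  P1=2  P2=13  P3=1  P4=3  P5=11
Finish order: P0 → P1 → P3 → P4 → P2 → P5

P3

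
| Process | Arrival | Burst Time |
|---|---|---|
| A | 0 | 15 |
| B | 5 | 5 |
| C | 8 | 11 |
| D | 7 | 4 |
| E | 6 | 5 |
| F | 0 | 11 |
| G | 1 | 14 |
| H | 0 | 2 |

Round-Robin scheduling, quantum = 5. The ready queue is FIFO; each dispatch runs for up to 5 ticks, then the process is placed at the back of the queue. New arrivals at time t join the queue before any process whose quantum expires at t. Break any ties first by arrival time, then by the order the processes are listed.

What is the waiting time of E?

21

Timeline: | A 0-5 | F 5-10 | H 10-12 | G 12-17 | B 17-22 | A 22-27 | E 27-32 | D 32-36 | C 36-41 | F 41-46 | G 46-51 | A 51-56 | C 56-61 | F 61-62 | G 62-66 | C 66-67 |
Completion: A=56  B=22  C=67  D=36  E=32  F=62  G=66  H=12
Turnaround (C−A): A=56  B=17  C=59  D=29  E=26  F=62  G=65  H=12
Waiting(E) = turnaround − burst = 26 − 5 = 21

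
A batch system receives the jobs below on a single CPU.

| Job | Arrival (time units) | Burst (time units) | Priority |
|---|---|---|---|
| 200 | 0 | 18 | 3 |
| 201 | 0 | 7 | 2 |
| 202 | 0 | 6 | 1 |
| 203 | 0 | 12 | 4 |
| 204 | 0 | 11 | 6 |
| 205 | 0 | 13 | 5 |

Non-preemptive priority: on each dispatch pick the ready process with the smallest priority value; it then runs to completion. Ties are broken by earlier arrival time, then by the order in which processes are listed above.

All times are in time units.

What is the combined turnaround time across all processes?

Timeline: | 202 0-6 | 201 6-13 | 200 13-31 | 203 31-43 | 205 43-56 | 204 56-67 |
Completion: 200=31  201=13  202=6  203=43  204=67  205=56
Turnaround (C−A): 200=31  201=13  202=6  203=43  204=67  205=56
Turnaround = completion − arrival: 200=31, 201=13, 202=6, 203=43, 204=67, 205=56
Total turnaround = 31 + 13 + 6 + 43 + 67 + 56 = 216

216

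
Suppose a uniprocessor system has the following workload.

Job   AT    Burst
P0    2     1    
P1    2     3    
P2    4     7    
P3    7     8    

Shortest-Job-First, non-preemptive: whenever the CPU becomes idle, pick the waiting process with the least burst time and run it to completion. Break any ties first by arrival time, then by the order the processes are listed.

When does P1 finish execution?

Timeline: | idle 0-2 | P0 2-3 | P1 3-6 | P2 6-13 | P3 13-21 |
Completion: P0=3  P1=6  P2=13  P3=21
Turnaround (C−A): P0=1  P1=4  P2=9  P3=14

6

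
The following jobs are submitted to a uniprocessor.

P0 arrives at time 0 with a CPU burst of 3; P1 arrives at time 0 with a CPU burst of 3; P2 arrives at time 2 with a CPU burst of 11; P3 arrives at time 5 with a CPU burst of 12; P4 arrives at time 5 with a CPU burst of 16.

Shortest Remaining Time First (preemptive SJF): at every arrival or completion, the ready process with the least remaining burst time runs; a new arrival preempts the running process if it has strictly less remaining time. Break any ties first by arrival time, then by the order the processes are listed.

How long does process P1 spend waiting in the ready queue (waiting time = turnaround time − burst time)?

3

Gantt: | P0 0-3 | P1 3-6 | P2 6-17 | P3 17-29 | P4 29-45 |
Completion: P0=3  P1=6  P2=17  P3=29  P4=45
Turnaround (C−A): P0=3  P1=6  P2=15  P3=24  P4=40
Waiting(P1) = turnaround − burst = 6 − 3 = 3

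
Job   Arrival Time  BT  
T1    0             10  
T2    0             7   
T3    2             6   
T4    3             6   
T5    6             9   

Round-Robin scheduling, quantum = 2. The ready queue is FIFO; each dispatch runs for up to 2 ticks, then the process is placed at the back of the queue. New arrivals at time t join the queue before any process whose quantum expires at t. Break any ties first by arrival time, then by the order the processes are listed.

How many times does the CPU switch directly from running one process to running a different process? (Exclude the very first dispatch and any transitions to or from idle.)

Gantt: | T1 0-2 | T2 2-4 | T3 4-6 | T1 6-8 | T4 8-10 | T2 10-12 | T5 12-14 | T3 14-16 | T1 16-18 | T4 18-20 | T2 20-22 | T5 22-24 | T3 24-26 | T1 26-28 | T4 28-30 | T2 30-31 | T5 31-33 | T1 33-35 | T5 35-38 |
Completion: T1=35  T2=31  T3=26  T4=30  T5=38
Turnaround (C−A): T1=35  T2=31  T3=24  T4=27  T5=32

18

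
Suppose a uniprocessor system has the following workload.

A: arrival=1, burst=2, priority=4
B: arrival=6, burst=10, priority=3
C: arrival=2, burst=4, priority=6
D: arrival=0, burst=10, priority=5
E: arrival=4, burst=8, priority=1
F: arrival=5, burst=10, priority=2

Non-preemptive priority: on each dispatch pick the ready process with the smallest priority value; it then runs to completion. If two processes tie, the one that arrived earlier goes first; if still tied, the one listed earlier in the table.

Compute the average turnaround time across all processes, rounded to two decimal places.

Timeline: | D 0-10 | E 10-18 | F 18-28 | B 28-38 | A 38-40 | C 40-44 |
Completion: A=40  B=38  C=44  D=10  E=18  F=28
Turnaround (C−A): A=39  B=32  C=42  D=10  E=14  F=23
Turnaround times: A=39, B=32, C=42, D=10, E=14, F=23
Average turnaround = (39+32+42+10+14+23) / 6 = 160/6 = 26.67

26.67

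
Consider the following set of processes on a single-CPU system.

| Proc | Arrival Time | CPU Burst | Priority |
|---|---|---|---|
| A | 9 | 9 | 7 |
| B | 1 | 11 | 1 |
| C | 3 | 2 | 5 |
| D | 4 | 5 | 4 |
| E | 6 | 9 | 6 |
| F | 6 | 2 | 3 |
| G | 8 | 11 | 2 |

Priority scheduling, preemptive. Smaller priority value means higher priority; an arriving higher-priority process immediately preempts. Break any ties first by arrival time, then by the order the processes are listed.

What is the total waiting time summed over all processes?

127

Schedule: | idle 0-1 | B 1-12 | G 12-23 | F 23-25 | D 25-30 | C 30-32 | E 32-41 | A 41-50 |
Completion: A=50  B=12  C=32  D=30  E=41  F=25  G=23
Turnaround (C−A): A=41  B=11  C=29  D=26  E=35  F=19  G=15
Waiting = turnaround − burst: A=32, B=0, C=27, D=21, E=26, F=17, G=4
Total waiting = 32 + 0 + 27 + 21 + 26 + 17 + 4 = 127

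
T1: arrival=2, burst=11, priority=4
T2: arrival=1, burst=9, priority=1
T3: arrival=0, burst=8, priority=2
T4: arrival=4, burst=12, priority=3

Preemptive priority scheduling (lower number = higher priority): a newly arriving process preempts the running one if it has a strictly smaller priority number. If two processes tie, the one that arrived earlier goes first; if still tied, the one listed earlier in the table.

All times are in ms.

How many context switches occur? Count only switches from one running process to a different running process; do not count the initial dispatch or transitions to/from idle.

Schedule: | T3 0-1 | T2 1-10 | T3 10-17 | T4 17-29 | T1 29-40 |
Completion: T1=40  T2=10  T3=17  T4=29
Turnaround (C−A): T1=38  T2=9  T3=17  T4=25

4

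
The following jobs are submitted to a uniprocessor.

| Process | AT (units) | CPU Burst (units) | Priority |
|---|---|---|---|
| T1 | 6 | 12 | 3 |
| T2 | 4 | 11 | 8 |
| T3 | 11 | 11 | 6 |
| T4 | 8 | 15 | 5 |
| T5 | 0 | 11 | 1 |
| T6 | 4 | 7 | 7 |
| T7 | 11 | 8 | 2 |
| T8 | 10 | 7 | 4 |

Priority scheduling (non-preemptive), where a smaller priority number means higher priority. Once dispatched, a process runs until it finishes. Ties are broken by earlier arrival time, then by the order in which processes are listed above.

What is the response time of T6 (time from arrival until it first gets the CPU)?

Gantt: | T5 0-11 | T7 11-19 | T1 19-31 | T8 31-38 | T4 38-53 | T3 53-64 | T6 64-71 | T2 71-82 |
Completion: T1=31  T2=82  T3=64  T4=53  T5=11  T6=71  T7=19  T8=38
Turnaround (C−A): T1=25  T2=78  T3=53  T4=45  T5=11  T6=67  T7=8  T8=28
Response(T6) = first start − arrival = 64 − 4 = 60

60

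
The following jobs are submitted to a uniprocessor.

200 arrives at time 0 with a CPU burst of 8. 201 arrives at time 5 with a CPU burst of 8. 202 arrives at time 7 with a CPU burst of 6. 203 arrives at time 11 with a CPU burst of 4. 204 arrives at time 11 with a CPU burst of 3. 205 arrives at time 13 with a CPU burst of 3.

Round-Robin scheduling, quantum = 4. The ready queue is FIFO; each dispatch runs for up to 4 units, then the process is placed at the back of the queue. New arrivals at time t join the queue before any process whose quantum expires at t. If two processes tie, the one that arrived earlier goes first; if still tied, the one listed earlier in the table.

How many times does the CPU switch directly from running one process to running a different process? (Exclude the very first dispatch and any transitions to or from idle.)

7

Schedule: | 200 0-8 | 201 8-12 | 202 12-16 | 203 16-20 | 204 20-23 | 201 23-27 | 205 27-30 | 202 30-32 |
Completion: 200=8  201=27  202=32  203=20  204=23  205=30
Turnaround (C−A): 200=8  201=22  202=25  203=9  204=12  205=17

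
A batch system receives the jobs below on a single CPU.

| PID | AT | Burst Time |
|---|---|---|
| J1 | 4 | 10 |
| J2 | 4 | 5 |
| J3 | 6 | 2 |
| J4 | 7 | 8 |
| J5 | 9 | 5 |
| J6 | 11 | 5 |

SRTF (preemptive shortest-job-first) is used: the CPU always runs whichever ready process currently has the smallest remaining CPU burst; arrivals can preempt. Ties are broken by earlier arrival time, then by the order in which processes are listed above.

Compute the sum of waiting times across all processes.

Timeline: | idle 0-4 | J2 4-6 | J3 6-8 | J2 8-11 | J5 11-16 | J6 16-21 | J4 21-29 | J1 29-39 |
Completion: J1=39  J2=11  J3=8  J4=29  J5=16  J6=21
Turnaround (C−A): J1=35  J2=7  J3=2  J4=22  J5=7  J6=10
Waiting = turnaround − burst: J1=25, J2=2, J3=0, J4=14, J5=2, J6=5
Total waiting = 25 + 2 + 0 + 14 + 2 + 5 = 48

48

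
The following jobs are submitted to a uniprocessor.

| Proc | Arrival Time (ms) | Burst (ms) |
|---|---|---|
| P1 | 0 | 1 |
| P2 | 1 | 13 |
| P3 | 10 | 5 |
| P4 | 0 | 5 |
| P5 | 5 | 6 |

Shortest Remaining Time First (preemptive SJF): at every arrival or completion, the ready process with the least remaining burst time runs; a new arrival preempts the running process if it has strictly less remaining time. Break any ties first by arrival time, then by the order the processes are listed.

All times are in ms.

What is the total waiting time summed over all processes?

Timeline: | P1 0-1 | P4 1-6 | P5 6-12 | P3 12-17 | P2 17-30 |
Completion: P1=1  P2=30  P3=17  P4=6  P5=12
Turnaround (C−A): P1=1  P2=29  P3=7  P4=6  P5=7
Waiting = turnaround − burst: P1=0, P2=16, P3=2, P4=1, P5=1
Total waiting = 0 + 16 + 2 + 1 + 1 = 20

20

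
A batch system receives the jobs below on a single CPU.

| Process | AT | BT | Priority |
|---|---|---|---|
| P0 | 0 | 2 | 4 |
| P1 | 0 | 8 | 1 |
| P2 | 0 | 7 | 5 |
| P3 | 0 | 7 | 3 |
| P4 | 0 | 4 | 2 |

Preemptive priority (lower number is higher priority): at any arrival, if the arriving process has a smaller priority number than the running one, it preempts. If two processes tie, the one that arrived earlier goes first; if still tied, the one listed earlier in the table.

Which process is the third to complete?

P3

Timeline: | P1 0-8 | P4 8-12 | P3 12-19 | P0 19-21 | P2 21-28 |
Completion: P0=21  P1=8  P2=28  P3=19  P4=12
Turnaround (C−A): P0=21  P1=8  P2=28  P3=19  P4=12
Finish order: P1 → P4 → P3 → P0 → P2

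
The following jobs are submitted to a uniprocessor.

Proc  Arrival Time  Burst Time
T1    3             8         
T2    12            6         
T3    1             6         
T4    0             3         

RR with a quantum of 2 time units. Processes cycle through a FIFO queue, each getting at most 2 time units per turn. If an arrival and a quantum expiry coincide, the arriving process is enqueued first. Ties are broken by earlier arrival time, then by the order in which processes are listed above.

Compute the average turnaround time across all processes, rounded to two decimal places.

11.00

Schedule: | T4 0-2 | T3 2-4 | T4 4-5 | T1 5-7 | T3 7-9 | T1 9-11 | T3 11-13 | T1 13-15 | T2 15-17 | T1 17-19 | T2 19-23 |
Completion: T1=19  T2=23  T3=13  T4=5
Turnaround (C−A): T1=16  T2=11  T3=12  T4=5
Turnaround times: T1=16, T2=11, T3=12, T4=5
Average turnaround = (16+11+12+5) / 4 = 44/4 = 11.00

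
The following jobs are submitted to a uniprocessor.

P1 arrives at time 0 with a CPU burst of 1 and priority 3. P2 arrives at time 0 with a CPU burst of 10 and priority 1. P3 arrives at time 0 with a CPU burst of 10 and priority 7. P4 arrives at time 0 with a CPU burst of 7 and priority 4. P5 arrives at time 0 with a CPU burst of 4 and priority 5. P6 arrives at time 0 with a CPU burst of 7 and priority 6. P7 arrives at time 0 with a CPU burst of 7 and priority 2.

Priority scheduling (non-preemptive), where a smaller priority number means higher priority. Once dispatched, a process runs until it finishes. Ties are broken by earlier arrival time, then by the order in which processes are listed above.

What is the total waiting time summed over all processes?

135

Schedule: | P2 0-10 | P7 10-17 | P1 17-18 | P4 18-25 | P5 25-29 | P6 29-36 | P3 36-46 |
Completion: P1=18  P2=10  P3=46  P4=25  P5=29  P6=36  P7=17
Turnaround (C−A): P1=18  P2=10  P3=46  P4=25  P5=29  P6=36  P7=17
Waiting = turnaround − burst: P1=17, P2=0, P3=36, P4=18, P5=25, P6=29, P7=10
Total waiting = 17 + 0 + 36 + 18 + 25 + 29 + 10 = 135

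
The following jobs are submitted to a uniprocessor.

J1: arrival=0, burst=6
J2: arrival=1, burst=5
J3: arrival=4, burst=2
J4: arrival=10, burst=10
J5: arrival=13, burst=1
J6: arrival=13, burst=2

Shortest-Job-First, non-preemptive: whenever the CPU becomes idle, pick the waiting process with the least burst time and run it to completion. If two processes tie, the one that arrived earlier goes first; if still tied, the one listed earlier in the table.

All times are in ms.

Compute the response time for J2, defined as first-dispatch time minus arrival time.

Schedule: | J1 0-6 | J3 6-8 | J2 8-13 | J5 13-14 | J6 14-16 | J4 16-26 |
Completion: J1=6  J2=13  J3=8  J4=26  J5=14  J6=16
Turnaround (C−A): J1=6  J2=12  J3=4  J4=16  J5=1  J6=3
Response(J2) = first start − arrival = 8 − 1 = 7

7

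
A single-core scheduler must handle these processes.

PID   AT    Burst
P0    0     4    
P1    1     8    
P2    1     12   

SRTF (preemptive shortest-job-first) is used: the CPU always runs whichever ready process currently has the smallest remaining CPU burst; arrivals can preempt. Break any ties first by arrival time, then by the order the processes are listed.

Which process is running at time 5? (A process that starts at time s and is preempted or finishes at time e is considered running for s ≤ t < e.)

P1

Timeline: | P0 0-4 | P1 4-12 | P2 12-24 |
Completion: P0=4  P1=12  P2=24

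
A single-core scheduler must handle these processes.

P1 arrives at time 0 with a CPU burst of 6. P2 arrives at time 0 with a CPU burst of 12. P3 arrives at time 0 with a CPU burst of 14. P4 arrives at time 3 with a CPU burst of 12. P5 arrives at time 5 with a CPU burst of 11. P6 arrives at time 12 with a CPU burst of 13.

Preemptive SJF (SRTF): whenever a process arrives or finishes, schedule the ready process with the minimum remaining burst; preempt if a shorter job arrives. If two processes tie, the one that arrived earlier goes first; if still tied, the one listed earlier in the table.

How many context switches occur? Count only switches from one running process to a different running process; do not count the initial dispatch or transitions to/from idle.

5

Timeline: | P1 0-6 | P5 6-17 | P2 17-29 | P4 29-41 | P6 41-54 | P3 54-68 |
Completion: P1=6  P2=29  P3=68  P4=41  P5=17  P6=54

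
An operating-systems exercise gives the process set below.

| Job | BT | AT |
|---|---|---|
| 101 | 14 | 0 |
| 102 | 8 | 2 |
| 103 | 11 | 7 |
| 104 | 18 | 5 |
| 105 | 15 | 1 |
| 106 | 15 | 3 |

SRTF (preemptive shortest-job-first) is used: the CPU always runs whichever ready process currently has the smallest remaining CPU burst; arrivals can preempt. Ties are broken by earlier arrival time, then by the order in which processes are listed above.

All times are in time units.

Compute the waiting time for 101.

Timeline: | 101 0-2 | 102 2-10 | 103 10-21 | 101 21-33 | 105 33-48 | 106 48-63 | 104 63-81 |
Completion: 101=33  102=10  103=21  104=81  105=48  106=63
Turnaround (C−A): 101=33  102=8  103=14  104=76  105=47  106=60
Waiting(101) = turnaround − burst = 33 − 14 = 19

19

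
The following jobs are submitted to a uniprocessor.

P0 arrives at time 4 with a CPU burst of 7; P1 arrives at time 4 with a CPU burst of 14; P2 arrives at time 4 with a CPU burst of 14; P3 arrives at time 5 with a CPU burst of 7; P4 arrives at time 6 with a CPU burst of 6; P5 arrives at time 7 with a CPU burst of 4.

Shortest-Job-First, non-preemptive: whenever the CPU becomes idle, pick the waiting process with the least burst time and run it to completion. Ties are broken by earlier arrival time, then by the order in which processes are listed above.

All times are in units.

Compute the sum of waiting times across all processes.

Schedule: | idle 0-4 | P0 4-11 | P5 11-15 | P4 15-21 | P3 21-28 | P1 28-42 | P2 42-56 |
Completion: P0=11  P1=42  P2=56  P3=28  P4=21  P5=15
Turnaround (C−A): P0=7  P1=38  P2=52  P3=23  P4=15  P5=8
Waiting = turnaround − burst: P0=0, P1=24, P2=38, P3=16, P4=9, P5=4
Total waiting = 0 + 24 + 38 + 16 + 9 + 4 = 91

91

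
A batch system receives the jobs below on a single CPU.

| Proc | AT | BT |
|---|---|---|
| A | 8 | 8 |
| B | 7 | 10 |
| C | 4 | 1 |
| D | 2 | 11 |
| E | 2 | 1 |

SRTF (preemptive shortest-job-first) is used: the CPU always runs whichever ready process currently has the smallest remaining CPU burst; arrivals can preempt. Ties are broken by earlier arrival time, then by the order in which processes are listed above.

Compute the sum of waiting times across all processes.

25

Gantt: | idle 0-2 | E 2-3 | D 3-4 | C 4-5 | D 5-15 | A 15-23 | B 23-33 |
Completion: A=23  B=33  C=5  D=15  E=3
Waiting = turnaround − burst: A=7, B=16, C=0, D=2, E=0
Total waiting = 7 + 16 + 0 + 2 + 0 = 25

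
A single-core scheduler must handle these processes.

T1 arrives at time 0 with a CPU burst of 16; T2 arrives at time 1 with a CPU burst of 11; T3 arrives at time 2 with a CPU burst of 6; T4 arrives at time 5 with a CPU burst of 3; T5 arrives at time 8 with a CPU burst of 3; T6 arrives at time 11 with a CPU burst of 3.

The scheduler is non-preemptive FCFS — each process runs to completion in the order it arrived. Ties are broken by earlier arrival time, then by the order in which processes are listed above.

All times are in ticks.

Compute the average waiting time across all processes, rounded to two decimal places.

20.67

Timeline: | T1 0-16 | T2 16-27 | T3 27-33 | T4 33-36 | T5 36-39 | T6 39-42 |
Completion: T1=16  T2=27  T3=33  T4=36  T5=39  T6=42
Waiting times: T1=0, T2=15, T3=25, T4=28, T5=28, T6=28
Average waiting = (0+15+25+28+28+28) / 6 = 124/6 = 20.67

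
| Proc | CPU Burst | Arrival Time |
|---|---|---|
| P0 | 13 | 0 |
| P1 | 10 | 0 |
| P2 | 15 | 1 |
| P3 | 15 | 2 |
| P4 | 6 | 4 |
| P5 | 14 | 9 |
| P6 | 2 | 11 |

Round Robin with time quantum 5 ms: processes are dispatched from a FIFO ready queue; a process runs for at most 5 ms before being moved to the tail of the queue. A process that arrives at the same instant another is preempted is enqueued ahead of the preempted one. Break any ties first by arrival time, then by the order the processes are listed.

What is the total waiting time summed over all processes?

301

Gantt: | P0 0-5 | P1 5-10 | P2 10-15 | P3 15-20 | P4 20-25 | P0 25-30 | P5 30-35 | P1 35-40 | P6 40-42 | P2 42-47 | P3 47-52 | P4 52-53 | P0 53-56 | P5 56-61 | P2 61-66 | P3 66-71 | P5 71-75 |
Completion: P0=56  P1=40  P2=66  P3=71  P4=53  P5=75  P6=42
Turnaround (C−A): P0=56  P1=40  P2=65  P3=69  P4=49  P5=66  P6=31
Waiting = turnaround − burst: P0=43, P1=30, P2=50, P3=54, P4=43, P5=52, P6=29
Total waiting = 43 + 30 + 50 + 54 + 43 + 52 + 29 = 301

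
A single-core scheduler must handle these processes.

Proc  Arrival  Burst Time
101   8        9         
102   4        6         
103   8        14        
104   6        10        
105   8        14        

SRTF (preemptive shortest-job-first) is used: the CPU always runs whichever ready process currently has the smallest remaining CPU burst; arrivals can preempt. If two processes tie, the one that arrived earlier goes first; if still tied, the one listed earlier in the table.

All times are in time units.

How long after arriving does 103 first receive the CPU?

21

Schedule: | idle 0-4 | 102 4-10 | 101 10-19 | 104 19-29 | 103 29-43 | 105 43-57 |
Completion: 101=19  102=10  103=43  104=29  105=57
Turnaround (C−A): 101=11  102=6  103=35  104=23  105=49
Response(103) = first start − arrival = 29 − 8 = 21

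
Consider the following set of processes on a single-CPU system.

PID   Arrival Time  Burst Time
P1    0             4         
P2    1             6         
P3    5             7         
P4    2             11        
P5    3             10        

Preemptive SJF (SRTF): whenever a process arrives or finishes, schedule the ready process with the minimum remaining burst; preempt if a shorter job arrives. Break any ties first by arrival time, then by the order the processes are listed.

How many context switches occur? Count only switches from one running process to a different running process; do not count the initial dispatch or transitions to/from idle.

Gantt: | P1 0-4 | P2 4-10 | P3 10-17 | P5 17-27 | P4 27-38 |
Completion: P1=4  P2=10  P3=17  P4=38  P5=27
Turnaround (C−A): P1=4  P2=9  P3=12  P4=36  P5=24

4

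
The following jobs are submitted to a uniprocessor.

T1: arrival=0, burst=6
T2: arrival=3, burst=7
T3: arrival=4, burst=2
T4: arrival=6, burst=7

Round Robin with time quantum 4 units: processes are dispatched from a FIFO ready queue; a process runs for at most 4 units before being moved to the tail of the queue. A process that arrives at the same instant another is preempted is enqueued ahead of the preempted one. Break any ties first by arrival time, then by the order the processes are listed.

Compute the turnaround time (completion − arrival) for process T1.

12

Timeline: | T1 0-4 | T2 4-8 | T3 8-10 | T1 10-12 | T4 12-16 | T2 16-19 | T4 19-22 |
Completion: T1=12  T2=19  T3=10  T4=22
Turnaround (C−A): T1=12  T2=16  T3=6  T4=16
Turnaround(T1) = completion − arrival = 12 − 0 = 12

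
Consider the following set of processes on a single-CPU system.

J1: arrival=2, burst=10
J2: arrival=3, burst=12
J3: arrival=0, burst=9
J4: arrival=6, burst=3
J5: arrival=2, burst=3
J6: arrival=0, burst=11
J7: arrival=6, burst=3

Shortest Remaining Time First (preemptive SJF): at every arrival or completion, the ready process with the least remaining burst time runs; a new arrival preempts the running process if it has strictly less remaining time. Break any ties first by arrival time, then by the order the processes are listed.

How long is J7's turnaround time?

6

Gantt: | J3 0-2 | J5 2-5 | J3 5-6 | J4 6-9 | J7 9-12 | J3 12-18 | J1 18-28 | J6 28-39 | J2 39-51 |
Completion: J1=28  J2=51  J3=18  J4=9  J5=5  J6=39  J7=12
Turnaround (C−A): J1=26  J2=48  J3=18  J4=3  J5=3  J6=39  J7=6
Turnaround(J7) = completion − arrival = 12 − 6 = 6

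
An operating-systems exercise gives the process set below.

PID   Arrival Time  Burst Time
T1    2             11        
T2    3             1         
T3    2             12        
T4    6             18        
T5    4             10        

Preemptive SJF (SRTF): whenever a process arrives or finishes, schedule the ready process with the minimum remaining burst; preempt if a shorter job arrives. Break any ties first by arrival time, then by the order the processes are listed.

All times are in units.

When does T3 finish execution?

Schedule: | idle 0-2 | T1 2-3 | T2 3-4 | T1 4-14 | T5 14-24 | T3 24-36 | T4 36-54 |
Completion: T1=14  T2=4  T3=36  T4=54  T5=24
Turnaround (C−A): T1=12  T2=1  T3=34  T4=48  T5=20

36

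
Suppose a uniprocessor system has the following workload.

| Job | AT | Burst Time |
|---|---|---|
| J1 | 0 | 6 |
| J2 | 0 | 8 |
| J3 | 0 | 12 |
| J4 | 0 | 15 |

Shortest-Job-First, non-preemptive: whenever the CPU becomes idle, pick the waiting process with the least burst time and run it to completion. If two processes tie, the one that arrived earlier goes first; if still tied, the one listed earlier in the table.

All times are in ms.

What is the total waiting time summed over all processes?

Timeline: | J1 0-6 | J2 6-14 | J3 14-26 | J4 26-41 |
Completion: J1=6  J2=14  J3=26  J4=41
Waiting = turnaround − burst: J1=0, J2=6, J3=14, J4=26
Total waiting = 0 + 6 + 14 + 26 = 46

46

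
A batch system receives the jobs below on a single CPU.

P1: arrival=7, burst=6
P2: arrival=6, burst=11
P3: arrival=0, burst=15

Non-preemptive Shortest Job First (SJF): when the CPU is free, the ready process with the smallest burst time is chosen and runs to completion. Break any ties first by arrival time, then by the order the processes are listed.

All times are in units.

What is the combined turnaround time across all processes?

55

Gantt: | P3 0-15 | P1 15-21 | P2 21-32 |
Completion: P1=21  P2=32  P3=15
Turnaround = completion − arrival: P1=14, P2=26, P3=15
Total turnaround = 14 + 26 + 15 = 55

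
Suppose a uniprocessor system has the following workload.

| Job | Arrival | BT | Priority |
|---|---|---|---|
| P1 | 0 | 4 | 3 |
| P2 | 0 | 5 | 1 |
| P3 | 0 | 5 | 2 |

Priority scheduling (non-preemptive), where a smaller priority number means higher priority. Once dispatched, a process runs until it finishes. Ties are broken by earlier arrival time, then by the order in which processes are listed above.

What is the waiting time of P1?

Gantt: | P2 0-5 | P3 5-10 | P1 10-14 |
Completion: P1=14  P2=5  P3=10
Waiting(P1) = turnaround − burst = 14 − 4 = 10

10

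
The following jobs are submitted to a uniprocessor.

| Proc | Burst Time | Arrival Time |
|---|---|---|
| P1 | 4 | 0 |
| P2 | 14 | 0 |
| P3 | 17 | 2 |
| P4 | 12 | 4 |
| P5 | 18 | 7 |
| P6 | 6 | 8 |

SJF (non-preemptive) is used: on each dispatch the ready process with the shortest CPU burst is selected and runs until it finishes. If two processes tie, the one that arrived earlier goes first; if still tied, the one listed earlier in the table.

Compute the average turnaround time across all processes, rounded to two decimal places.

30.17

Gantt: | P1 0-4 | P4 4-16 | P6 16-22 | P2 22-36 | P3 36-53 | P5 53-71 |
Completion: P1=4  P2=36  P3=53  P4=16  P5=71  P6=22
Turnaround times: P1=4, P2=36, P3=51, P4=12, P5=64, P6=14
Average turnaround = (4+36+51+12+64+14) / 6 = 181/6 = 30.17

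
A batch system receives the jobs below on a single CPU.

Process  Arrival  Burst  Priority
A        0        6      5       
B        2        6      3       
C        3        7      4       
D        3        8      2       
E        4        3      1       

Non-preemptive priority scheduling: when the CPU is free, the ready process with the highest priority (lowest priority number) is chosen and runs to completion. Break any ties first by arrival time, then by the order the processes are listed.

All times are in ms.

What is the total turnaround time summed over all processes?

Gantt: | A 0-6 | E 6-9 | D 9-17 | B 17-23 | C 23-30 |
Completion: A=6  B=23  C=30  D=17  E=9
Turnaround = completion − arrival: A=6, B=21, C=27, D=14, E=5
Total turnaround = 6 + 21 + 27 + 14 + 5 = 73

73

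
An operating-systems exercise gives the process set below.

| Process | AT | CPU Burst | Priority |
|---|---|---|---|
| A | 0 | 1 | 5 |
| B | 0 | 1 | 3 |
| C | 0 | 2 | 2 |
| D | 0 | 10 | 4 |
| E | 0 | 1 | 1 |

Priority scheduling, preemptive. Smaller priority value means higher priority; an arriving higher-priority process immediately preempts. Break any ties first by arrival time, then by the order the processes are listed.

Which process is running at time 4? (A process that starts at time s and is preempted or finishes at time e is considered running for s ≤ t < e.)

Gantt: | E 0-1 | C 1-3 | B 3-4 | D 4-14 | A 14-15 |
Completion: A=15  B=4  C=3  D=14  E=1
Turnaround (C−A): A=15  B=4  C=3  D=14  E=1

D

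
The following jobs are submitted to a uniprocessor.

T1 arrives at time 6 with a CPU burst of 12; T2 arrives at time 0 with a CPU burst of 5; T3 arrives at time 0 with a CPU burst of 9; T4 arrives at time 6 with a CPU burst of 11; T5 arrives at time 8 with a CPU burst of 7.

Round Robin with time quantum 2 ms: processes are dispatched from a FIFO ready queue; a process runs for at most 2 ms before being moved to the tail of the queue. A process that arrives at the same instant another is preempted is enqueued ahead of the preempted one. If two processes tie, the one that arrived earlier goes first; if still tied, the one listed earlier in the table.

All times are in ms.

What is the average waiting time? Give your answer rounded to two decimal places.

21.00

Schedule: | T2 0-2 | T3 2-4 | T2 4-6 | T3 6-8 | T1 8-10 | T4 10-12 | T2 12-13 | T5 13-15 | T3 15-17 | T1 17-19 | T4 19-21 | T5 21-23 | T3 23-25 | T1 25-27 | T4 27-29 | T5 29-31 | T3 31-32 | T1 32-34 | T4 34-36 | T5 36-37 | T1 37-39 | T4 39-41 | T1 41-43 | T4 43-44 |
Completion: T1=43  T2=13  T3=32  T4=44  T5=37
Turnaround (C−A): T1=37  T2=13  T3=32  T4=38  T5=29
Waiting times: T1=25, T2=8, T3=23, T4=27, T5=22
Average waiting = (25+8+23+27+22) / 5 = 105/5 = 21.00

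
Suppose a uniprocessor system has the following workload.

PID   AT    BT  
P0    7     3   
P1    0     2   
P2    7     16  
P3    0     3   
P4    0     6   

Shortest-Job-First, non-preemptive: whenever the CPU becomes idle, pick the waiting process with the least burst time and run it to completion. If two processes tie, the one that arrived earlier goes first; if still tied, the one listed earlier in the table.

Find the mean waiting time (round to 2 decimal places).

Schedule: | P1 0-2 | P3 2-5 | P4 5-11 | P0 11-14 | P2 14-30 |
Completion: P0=14  P1=2  P2=30  P3=5  P4=11
Turnaround (C−A): P0=7  P1=2  P2=23  P3=5  P4=11
Waiting times: P0=4, P1=0, P2=7, P3=2, P4=5
Average waiting = (4+0+7+2+5) / 5 = 18/5 = 3.60

3.60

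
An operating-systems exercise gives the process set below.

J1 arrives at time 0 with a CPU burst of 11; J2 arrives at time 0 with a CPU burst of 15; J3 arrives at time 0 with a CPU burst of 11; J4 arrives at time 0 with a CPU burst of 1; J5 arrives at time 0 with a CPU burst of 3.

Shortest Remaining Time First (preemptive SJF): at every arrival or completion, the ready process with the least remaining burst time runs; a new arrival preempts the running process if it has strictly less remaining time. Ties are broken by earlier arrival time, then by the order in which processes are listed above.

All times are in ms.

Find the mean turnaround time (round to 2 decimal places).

Schedule: | J4 0-1 | J5 1-4 | J1 4-15 | J3 15-26 | J2 26-41 |
Completion: J1=15  J2=41  J3=26  J4=1  J5=4
Turnaround (C−A): J1=15  J2=41  J3=26  J4=1  J5=4
Turnaround times: J1=15, J2=41, J3=26, J4=1, J5=4
Average turnaround = (15+41+26+1+4) / 5 = 87/5 = 17.40

17.40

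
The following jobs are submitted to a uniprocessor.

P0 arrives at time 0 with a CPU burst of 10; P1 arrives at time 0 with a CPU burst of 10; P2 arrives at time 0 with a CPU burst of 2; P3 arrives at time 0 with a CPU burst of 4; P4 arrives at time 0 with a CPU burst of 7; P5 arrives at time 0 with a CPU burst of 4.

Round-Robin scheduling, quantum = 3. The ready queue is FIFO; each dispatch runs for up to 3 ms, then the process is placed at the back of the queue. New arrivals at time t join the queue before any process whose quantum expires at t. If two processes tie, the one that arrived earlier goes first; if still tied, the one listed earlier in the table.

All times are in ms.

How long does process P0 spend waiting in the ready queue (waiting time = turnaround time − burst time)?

Gantt: | P0 0-3 | P1 3-6 | P2 6-8 | P3 8-11 | P4 11-14 | P5 14-17 | P0 17-20 | P1 20-23 | P3 23-24 | P4 24-27 | P5 27-28 | P0 28-31 | P1 31-34 | P4 34-35 | P0 35-36 | P1 36-37 |
Completion: P0=36  P1=37  P2=8  P3=24  P4=35  P5=28
Waiting(P0) = turnaround − burst = 36 − 10 = 26

26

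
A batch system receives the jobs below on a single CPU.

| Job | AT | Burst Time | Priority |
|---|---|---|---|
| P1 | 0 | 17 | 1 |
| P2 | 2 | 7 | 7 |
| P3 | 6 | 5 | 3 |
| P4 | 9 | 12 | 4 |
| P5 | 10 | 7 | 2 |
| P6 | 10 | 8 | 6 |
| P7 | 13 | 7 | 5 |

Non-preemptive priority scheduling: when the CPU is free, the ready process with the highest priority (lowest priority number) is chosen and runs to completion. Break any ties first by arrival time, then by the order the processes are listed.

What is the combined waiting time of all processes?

165

Gantt: | P1 0-17 | P5 17-24 | P3 24-29 | P4 29-41 | P7 41-48 | P6 48-56 | P2 56-63 |
Completion: P1=17  P2=63  P3=29  P4=41  P5=24  P6=56  P7=48
Waiting = turnaround − burst: P1=0, P2=54, P3=18, P4=20, P5=7, P6=38, P7=28
Total waiting = 0 + 54 + 18 + 20 + 7 + 38 + 28 = 165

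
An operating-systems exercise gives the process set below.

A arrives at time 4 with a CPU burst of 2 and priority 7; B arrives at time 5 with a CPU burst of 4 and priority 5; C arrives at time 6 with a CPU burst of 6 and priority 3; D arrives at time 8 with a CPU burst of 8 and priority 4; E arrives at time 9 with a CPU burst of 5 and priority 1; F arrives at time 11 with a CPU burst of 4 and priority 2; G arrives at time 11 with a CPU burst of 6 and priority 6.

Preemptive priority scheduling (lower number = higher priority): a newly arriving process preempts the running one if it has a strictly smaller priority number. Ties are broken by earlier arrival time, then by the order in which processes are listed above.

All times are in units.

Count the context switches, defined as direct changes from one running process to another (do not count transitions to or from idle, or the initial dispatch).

Gantt: | idle 0-4 | A 4-5 | B 5-6 | C 6-9 | E 9-14 | F 14-18 | C 18-21 | D 21-29 | B 29-32 | G 32-38 | A 38-39 |
Completion: A=39  B=32  C=21  D=29  E=14  F=18  G=38
Turnaround (C−A): A=35  B=27  C=15  D=21  E=5  F=7  G=27

9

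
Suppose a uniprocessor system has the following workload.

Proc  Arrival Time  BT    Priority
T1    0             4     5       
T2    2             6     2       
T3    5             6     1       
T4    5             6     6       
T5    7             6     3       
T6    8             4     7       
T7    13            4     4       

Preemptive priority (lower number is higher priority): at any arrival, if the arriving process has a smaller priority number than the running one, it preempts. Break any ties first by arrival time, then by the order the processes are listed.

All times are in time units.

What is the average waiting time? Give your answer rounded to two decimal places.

Timeline: | T1 0-2 | T2 2-5 | T3 5-11 | T2 11-14 | T5 14-20 | T7 20-24 | T1 24-26 | T4 26-32 | T6 32-36 |
Completion: T1=26  T2=14  T3=11  T4=32  T5=20  T6=36  T7=24
Turnaround (C−A): T1=26  T2=12  T3=6  T4=27  T5=13  T6=28  T7=11
Waiting times: T1=22, T2=6, T3=0, T4=21, T5=7, T6=24, T7=7
Average waiting = (22+6+0+21+7+24+7) / 7 = 87/7 = 12.43

12.43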